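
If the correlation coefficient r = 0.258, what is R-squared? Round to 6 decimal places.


R^2 = r^2 = (0.258)^2 = 0.066564

0.066564


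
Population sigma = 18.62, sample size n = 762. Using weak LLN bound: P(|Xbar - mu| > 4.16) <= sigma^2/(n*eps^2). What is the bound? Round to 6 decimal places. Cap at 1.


bound = min(1, sigma^2/(n*eps^2))
sigma^2 = 18.62^2 = 346.7044
n*eps^2 = 762 * 4.16^2 = 762 * 17.3056 = 13186.8672
sigma^2/(n*eps^2) = 346.7044 / 13186.8672 ≈ 0.02629164

0.026292


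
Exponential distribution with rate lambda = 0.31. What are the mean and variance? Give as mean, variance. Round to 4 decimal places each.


mean = 1/lam, var = 1/lam^2
mean = 1 / 0.31 = 100/31 ≈ 3.225806
lam^2 = 0.31^2 = 0.0961
var = 1 / 0.0961 = 10000/961 ≈ 10.405827

3.2258, 10.4058


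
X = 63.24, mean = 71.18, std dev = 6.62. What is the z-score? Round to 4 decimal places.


z = (X - mu) / sigma
X - mu = 63.24 - 71.18 = -7.94
z = -7.94 / 6.62 = -397/331 ≈ -1.199396

-1.1994


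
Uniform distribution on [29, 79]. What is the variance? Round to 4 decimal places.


Var = (b-a)^2 / 12
(b-a)^2 = (79 - 29)^2 = 2500
Var = 2500/12 ≈ 208.333333

208.3333


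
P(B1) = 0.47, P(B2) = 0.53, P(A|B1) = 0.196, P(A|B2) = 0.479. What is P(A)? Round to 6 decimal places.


P(A) = P(A|B1)*P(B1) + P(A|B2)*P(B2)
P(A|B1)*P(B1) = 0.196 * 0.47 = 0.09212
P(A|B2)*P(B2) = 0.479 * 0.53 = 0.25387
P(A) = 0.09212 + 0.25387 = 0.34599

0.345990


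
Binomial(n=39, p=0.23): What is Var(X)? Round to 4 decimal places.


Var = n*p*(1-p) = 39 * 0.23 * 0.77 = 6.9069

6.9069


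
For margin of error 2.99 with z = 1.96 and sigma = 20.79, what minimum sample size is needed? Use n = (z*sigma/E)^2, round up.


z*sigma/E = 1.96 * 20.79 / 2.99 = 101871/7475 ≈ 13.628227
(z*sigma/E)^2 ≈ 185.728583
round up: n = 186

186


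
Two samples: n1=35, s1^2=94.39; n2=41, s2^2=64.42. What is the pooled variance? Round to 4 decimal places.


sp^2 = ((n1-1)*s1^2 + (n2-1)*s2^2)/(n1+n2-2)
(n1-1)*s1^2 = 34 * 94.39 = 3209.26
(n2-1)*s2^2 = 40 * 64.42 = 2576.8
numerator = 3209.26 + 2576.8 = 5786.06
n1+n2-2 = 74
sp^2 = 5786.06 / 74 = 78.19

78.1900


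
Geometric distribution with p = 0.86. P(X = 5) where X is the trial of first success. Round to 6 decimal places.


P = (1-p)^(k-1) * p
(1-p)^(k-1) = 0.14^4 = 0.00038416
P = 0.00038416 * 0.86 = 0.0003303776

0.000330


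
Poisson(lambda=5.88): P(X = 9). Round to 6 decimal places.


P = e^(-lam) * lam^k / k!
e^(-5.88) ≈ 0.002794785
lam^k = 5.88^9 ≈ 8402256.487428
k! = 9! = 362880
P = 0.002794785 * 8402256.487428 / 362880 ≈ 0.064711

0.064711


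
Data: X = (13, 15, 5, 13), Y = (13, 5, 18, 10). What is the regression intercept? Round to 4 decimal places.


a = ybar - b*xbar, where b = sum((xi-xbar)(yi-ybar)) / sum((xi-xbar)^2)
n = 4, xbar = 46/4 = 11.5, ybar = 46/4 = 11.5
Sxy = sum((xi-xbar)(yi-ybar)) = -65
Sxx = sum((xi-xbar)^2) = 59
b = Sxy / Sxx = -65/59 ≈ -1.101695
a = 11.5 - (-1.101695) * 11.5 = 1426/59 ≈ 24.169492

24.1695


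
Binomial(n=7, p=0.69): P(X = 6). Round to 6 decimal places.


P = C(n,k) * p^k * (1-p)^(n-k)
C(7,6) = 7
p^k = 0.69^6 ≈ 0.1079182
(1-p)^(n-k) = 0.31^1 = 0.31
P = 7 * 0.1079182 * 0.31 ≈ 0.234182

0.234182


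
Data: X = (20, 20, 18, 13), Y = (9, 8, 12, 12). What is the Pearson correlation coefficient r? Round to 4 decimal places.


r = sum((xi-xbar)(yi-ybar)) / sqrt(sum((xi-xbar)^2) * sum((yi-ybar)^2))
n = 4, xbar = 71/4 = 17.75, ybar = 41/4 = 10.25
Sxy = sum((xi-xbar)(yi-ybar)) = -15.75
Sxx = sum((xi-xbar)^2) = 32.75
Syy = sum((yi-ybar)^2) = 12.75
sqrt(Sxx*Syy) ≈ 20.434346
r = Sxy / sqrt(Sxx*Syy) = -15.75 / 20.434346 ≈ -0.770761

-0.7708


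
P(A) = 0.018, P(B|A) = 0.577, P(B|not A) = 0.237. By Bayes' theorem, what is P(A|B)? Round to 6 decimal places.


P(A|B) = P(B|A)*P(A) / P(B), P(B) = P(B|A)*P(A) + P(B|not A)*P(not A)
P(B|A)*P(A) = 0.577 * 0.018 = 0.010386
P(B|not A)*P(not A) = 0.237 * 0.982 = 0.232734
P(B) = 0.010386 + 0.232734 = 0.24312
P(A|B) = 0.010386 / 0.24312 ≈ 0.04271964

0.042720


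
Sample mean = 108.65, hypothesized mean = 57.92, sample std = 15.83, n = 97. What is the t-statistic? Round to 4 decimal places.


t = (xbar - mu0) / (s/sqrt(n))
xbar - mu0 = 108.65 - 57.92 = 50.73
sqrt(97) ≈ 9.84885780
s/sqrt(n) = 15.83 / 9.84885780 ≈ 1.60729298
t = 50.73 / 1.60729298 ≈ 31.562385

31.5624


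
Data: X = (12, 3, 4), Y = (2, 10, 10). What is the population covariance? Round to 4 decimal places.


Cov = (1/n)*sum((xi-xbar)(yi-ybar))
n = 3, xbar = 19/3 ≈ 6.333333, ybar = 22/3 ≈ 7.333333
sum((xi-xbar)(yi-ybar)) = -136/3 ≈ -45.333333
Cov = -45.333333 / 3 = -136/9 ≈ -15.111111

-15.1111


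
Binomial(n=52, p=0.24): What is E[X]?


E[X] = n*p = 52 * 0.24 = 12.48

12.48


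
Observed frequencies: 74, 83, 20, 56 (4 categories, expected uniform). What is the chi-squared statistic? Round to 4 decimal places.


chi2 = sum((O-E)^2/E), E = total/4
total = 233, E = 233/4 = 58.25
(74 - 58.25)^2 / 58.25 = 248.0625 / 58.25 = 3969/932 ≈ 4.258584
(83 - 58.25)^2 / 58.25 = 612.5625 / 58.25 = 9801/932 ≈ 10.516094
(20 - 58.25)^2 / 58.25 = 1463.0625 / 58.25 = 23409/932 ≈ 25.116953
(56 - 58.25)^2 / 58.25 = 5.0625 / 58.25 = 81/932 ≈ 0.086910
chi2 = 9315/233 ≈ 39.978541

39.9785


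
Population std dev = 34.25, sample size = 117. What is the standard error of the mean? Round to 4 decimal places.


SE = sigma / sqrt(n)
sqrt(117) ≈ 10.816654
SE = 34.25 / 10.816654 ≈ 3.166414

3.1664


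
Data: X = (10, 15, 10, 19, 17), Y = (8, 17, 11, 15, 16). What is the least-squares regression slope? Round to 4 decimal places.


b = sum((xi-xbar)(yi-ybar)) / sum((xi-xbar)^2)
n = 5, xbar = 71/5 = 14.2, ybar = 67/5 = 13.4
Sxy = sum((xi-xbar)(yi-ybar)) = 50.6
Sxx = sum((xi-xbar)^2) = 66.8
b = Sxy / Sxx = 253/334 ≈ 0.757485

0.7575


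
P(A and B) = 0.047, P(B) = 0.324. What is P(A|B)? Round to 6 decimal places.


P(A|B) = P(A and B) / P(B) = 0.047 / 0.324 = 47/324 ≈ 0.14506173

0.145062


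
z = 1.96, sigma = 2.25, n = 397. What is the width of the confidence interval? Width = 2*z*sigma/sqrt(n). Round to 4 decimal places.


width = 2*z*sigma/sqrt(n)
2*z*sigma = 2 * 1.96 * 2.25 = 8.82
sqrt(397) ≈ 19.924859
width = 8.82 / 19.924859 ≈ 0.442663

0.4427


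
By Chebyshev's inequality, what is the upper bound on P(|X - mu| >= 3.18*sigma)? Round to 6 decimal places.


P <= 1/k^2
k^2 = 3.18^2 = 10.1124
1/k^2 = 1 / 10.1124 ≈ 0.09888849

0.098888


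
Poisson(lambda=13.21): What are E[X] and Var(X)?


E[X] = Var(X) = lambda = 13.21

13.21, 13.21


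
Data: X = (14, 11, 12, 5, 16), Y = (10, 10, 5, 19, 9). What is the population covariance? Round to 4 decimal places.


Cov = (1/n)*sum((xi-xbar)(yi-ybar))
n = 5, xbar = 58/5 = 11.6, ybar = 53/5 = 10.6
sum((xi-xbar)(yi-ybar)) = -65.8
Cov = -65.8 / 5 = -13.16

-13.1600


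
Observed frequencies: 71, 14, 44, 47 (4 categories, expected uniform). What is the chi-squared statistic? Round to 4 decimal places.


chi2 = sum((O-E)^2/E), E = total/4
total = 176, E = 176/4 = 44
(71 - 44)^2 / 44 = 729 / 44 = 729/44 ≈ 16.568182
(14 - 44)^2 / 44 = 900 / 44 = 225/11 ≈ 20.454545
(44 - 44)^2 / 44 = 0 / 44 = 0
(47 - 44)^2 / 44 = 9 / 44 = 9/44 ≈ 0.204545
chi2 = 819/22 ≈ 37.227273

37.2273


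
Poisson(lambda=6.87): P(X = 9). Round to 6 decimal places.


P = e^(-lam) * lam^k / k!
e^(-6.87) ≈ 0.001038477
lam^k = 6.87^9 ≈ 34088715.240094
k! = 9! = 362880
P = 0.001038477 * 34088715.240094 / 362880 ≈ 0.097554

0.097554


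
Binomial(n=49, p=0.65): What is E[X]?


E[X] = n*p = 49 * 0.65 = 31.85

31.85


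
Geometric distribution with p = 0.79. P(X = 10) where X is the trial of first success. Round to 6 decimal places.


P = (1-p)^(k-1) * p
(1-p)^(k-1) = 0.21^9 ≈ 0.0000007942800
P = 0.0000007942800 * 0.79 ≈ 0.0000006274812

0.000001


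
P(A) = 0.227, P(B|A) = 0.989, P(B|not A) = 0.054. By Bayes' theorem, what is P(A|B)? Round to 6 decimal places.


P(A|B) = P(B|A)*P(A) / P(B), P(B) = P(B|A)*P(A) + P(B|not A)*P(not A)
P(B|A)*P(A) = 0.989 * 0.227 = 0.224503
P(B|not A)*P(not A) = 0.054 * 0.773 = 0.041742
P(B) = 0.224503 + 0.041742 = 0.266245
P(A|B) = 0.224503 / 0.266245 ≈ 0.84321959

0.843220


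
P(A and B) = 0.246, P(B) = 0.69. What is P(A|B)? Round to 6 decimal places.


P(A|B) = P(A and B) / P(B) = 0.246 / 0.69 = 41/115 ≈ 0.35652174

0.356522


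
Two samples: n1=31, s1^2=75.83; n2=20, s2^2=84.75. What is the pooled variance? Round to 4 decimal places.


sp^2 = ((n1-1)*s1^2 + (n2-1)*s2^2)/(n1+n2-2)
(n1-1)*s1^2 = 30 * 75.83 = 2274.9
(n2-1)*s2^2 = 19 * 84.75 = 1610.25
numerator = 2274.9 + 1610.25 = 3885.15
n1+n2-2 = 49
sp^2 = 3885.15 / 49 = 77703/980 ≈ 79.288776

79.2888


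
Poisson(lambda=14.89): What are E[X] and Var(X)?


E[X] = Var(X) = lambda = 14.89

14.89, 14.89


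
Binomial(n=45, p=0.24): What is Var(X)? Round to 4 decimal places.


Var = n*p*(1-p) = 45 * 0.24 * 0.76 = 8.208

8.2080


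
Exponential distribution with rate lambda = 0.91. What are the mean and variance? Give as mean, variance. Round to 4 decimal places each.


mean = 1/lam, var = 1/lam^2
mean = 1 / 0.91 = 100/91 ≈ 1.098901
lam^2 = 0.91^2 = 0.8281
var = 1 / 0.8281 = 10000/8281 ≈ 1.207584

1.0989, 1.2076


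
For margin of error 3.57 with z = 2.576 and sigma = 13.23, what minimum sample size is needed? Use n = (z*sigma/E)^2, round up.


z*sigma/E = 2.576 * 13.23 / 3.57 = 20286/2125 ≈ 9.546353
(z*sigma/E)^2 ≈ 91.132854
round up: n = 92

92


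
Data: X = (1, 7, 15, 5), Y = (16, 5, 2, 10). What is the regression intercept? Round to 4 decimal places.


a = ybar - b*xbar, where b = sum((xi-xbar)(yi-ybar)) / sum((xi-xbar)^2)
n = 4, xbar = 28/4 = 7, ybar = 33/4 = 8.25
Sxy = sum((xi-xbar)(yi-ybar)) = -100
Sxx = sum((xi-xbar)^2) = 104
b = Sxy / Sxx = -25/26 ≈ -0.961538
a = 8.25 - (-0.961538) * 7 = 779/52 ≈ 14.980769

14.9808


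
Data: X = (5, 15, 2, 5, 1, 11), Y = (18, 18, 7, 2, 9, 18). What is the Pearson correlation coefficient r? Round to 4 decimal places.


r = sum((xi-xbar)(yi-ybar)) / sqrt(sum((xi-xbar)^2) * sum((yi-ybar)^2))
n = 6, xbar = 39/6 = 6.5, ybar = 72/6 = 12
Sxy = sum((xi-xbar)(yi-ybar)) = 123
Sxx = sum((xi-xbar)^2) = 147.5
Syy = sum((yi-ybar)^2) = 242
sqrt(Sxx*Syy) ≈ 188.931204
r = Sxy / sqrt(Sxx*Syy) = 123 / 188.931204 ≈ 0.651031

0.6510


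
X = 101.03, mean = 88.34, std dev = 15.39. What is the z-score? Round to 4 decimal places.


z = (X - mu) / sigma
X - mu = 101.03 - 88.34 = 12.69
z = 12.69 / 15.39 = 47/57 ≈ 0.824561

0.8246


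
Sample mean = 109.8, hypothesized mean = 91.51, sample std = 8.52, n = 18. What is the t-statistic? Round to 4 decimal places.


t = (xbar - mu0) / (s/sqrt(n))
xbar - mu0 = 109.8 - 91.51 = 18.29
sqrt(18) ≈ 4.24264069
s/sqrt(n) = 8.52 / 4.24264069 ≈ 2.00818326
t = 18.29 / 2.00818326 ≈ 9.107735

9.1077


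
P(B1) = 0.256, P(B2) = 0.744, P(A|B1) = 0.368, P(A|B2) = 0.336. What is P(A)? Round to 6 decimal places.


P(A) = P(A|B1)*P(B1) + P(A|B2)*P(B2)
P(A|B1)*P(B1) = 0.368 * 0.256 = 0.094208
P(A|B2)*P(B2) = 0.336 * 0.744 = 0.249984
P(A) = 0.094208 + 0.249984 = 0.344192

0.344192


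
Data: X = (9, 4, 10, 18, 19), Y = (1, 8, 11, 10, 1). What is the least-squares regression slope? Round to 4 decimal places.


b = sum((xi-xbar)(yi-ybar)) / sum((xi-xbar)^2)
n = 5, xbar = 60/5 = 12, ybar = 31/5 = 6.2
Sxy = sum((xi-xbar)(yi-ybar)) = -22
Sxx = sum((xi-xbar)^2) = 162
b = Sxy / Sxx = -11/81 ≈ -0.135802

-0.1358


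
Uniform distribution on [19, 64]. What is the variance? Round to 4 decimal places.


Var = (b-a)^2 / 12
(b-a)^2 = (64 - 19)^2 = 2025
Var = 2025/12 = 168.75

168.7500


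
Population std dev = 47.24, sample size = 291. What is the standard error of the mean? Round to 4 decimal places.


SE = sigma / sqrt(n)
sqrt(291) ≈ 17.058722
SE = 47.24 / 17.058722 ≈ 2.769258

2.7693


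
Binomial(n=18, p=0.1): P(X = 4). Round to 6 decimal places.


P = C(n,k) * p^k * (1-p)^(n-k)
C(18,4) = 3060
p^k = 0.1^4 = 0.0001
(1-p)^(n-k) = 0.9^14 ≈ 0.2287679
P = 3060 * 0.0001 * 0.2287679 ≈ 0.070003

0.070003


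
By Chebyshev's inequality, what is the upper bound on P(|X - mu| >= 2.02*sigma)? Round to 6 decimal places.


P <= 1/k^2
k^2 = 2.02^2 = 4.0804
1/k^2 = 1 / 4.0804 ≈ 0.24507401

0.245074


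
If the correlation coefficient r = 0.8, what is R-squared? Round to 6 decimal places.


R^2 = r^2 = (0.8)^2 = 0.64

0.640000


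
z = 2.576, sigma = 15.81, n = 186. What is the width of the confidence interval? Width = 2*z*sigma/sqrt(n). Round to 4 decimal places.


width = 2*z*sigma/sqrt(n)
2*z*sigma = 2 * 2.576 * 15.81 = 81.45312
sqrt(186) ≈ 13.638182
width = 81.45312 / 13.638182 ≈ 5.972433

5.9724


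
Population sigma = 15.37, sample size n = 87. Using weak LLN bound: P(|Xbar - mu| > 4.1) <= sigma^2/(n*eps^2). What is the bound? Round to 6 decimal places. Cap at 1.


bound = min(1, sigma^2/(n*eps^2))
sigma^2 = 15.37^2 = 236.2369
n*eps^2 = 87 * 4.1^2 = 87 * 16.81 = 1462.47
sigma^2/(n*eps^2) = 236.2369 / 1462.47 ≈ 0.16153282

0.161533


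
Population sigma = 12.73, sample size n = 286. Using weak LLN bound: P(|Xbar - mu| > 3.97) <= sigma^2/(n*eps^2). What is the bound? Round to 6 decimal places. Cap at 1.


bound = min(1, sigma^2/(n*eps^2))
sigma^2 = 12.73^2 = 162.0529
n*eps^2 = 286 * 3.97^2 = 286 * 15.7609 = 4507.6174
sigma^2/(n*eps^2) = 162.0529 / 4507.6174 ≈ 0.03595090

0.035951


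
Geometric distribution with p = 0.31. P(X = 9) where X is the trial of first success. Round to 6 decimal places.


P = (1-p)^(k-1) * p
(1-p)^(k-1) = 0.69^8 ≈ 0.05137984
P = 0.05137984 * 0.31 ≈ 0.01592775

0.015928


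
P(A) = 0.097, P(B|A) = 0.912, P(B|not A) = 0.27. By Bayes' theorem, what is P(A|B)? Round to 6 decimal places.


P(A|B) = P(B|A)*P(A) / P(B), P(B) = P(B|A)*P(A) + P(B|not A)*P(not A)
P(B|A)*P(A) = 0.912 * 0.097 = 0.088464
P(B|not A)*P(not A) = 0.27 * 0.903 = 0.24381
P(B) = 0.088464 + 0.24381 = 0.332274
P(A|B) = 0.088464 / 0.332274 ≈ 0.26623810

0.266238


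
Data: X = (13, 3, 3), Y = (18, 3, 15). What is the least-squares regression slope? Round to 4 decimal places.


b = sum((xi-xbar)(yi-ybar)) / sum((xi-xbar)^2)
n = 3, xbar = 19/3 ≈ 6.333333, ybar = 36/3 = 12
Sxy = sum((xi-xbar)(yi-ybar)) = 60
Sxx = sum((xi-xbar)^2) = 200/3 ≈ 66.666667
b = Sxy / Sxx = 0.9

0.9000


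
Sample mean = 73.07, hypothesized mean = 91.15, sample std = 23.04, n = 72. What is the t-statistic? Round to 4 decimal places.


t = (xbar - mu0) / (s/sqrt(n))
xbar - mu0 = 73.07 - 91.15 = -18.08
sqrt(72) ≈ 8.48528137
s/sqrt(n) = 23.04 / 8.48528137 ≈ 2.71529004
t = -18.08 / 2.71529004 ≈ -6.658589

-6.6586


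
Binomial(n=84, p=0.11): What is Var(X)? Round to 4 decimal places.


Var = n*p*(1-p) = 84 * 0.11 * 0.89 = 8.2236

8.2236


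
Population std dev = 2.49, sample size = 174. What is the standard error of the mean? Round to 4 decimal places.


SE = sigma / sqrt(n)
sqrt(174) ≈ 13.190906
SE = 2.49 / 13.190906 ≈ 0.188766

0.1888


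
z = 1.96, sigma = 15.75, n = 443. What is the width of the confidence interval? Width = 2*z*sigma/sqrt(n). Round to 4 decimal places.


width = 2*z*sigma/sqrt(n)
2*z*sigma = 2 * 1.96 * 15.75 = 61.74
sqrt(443) ≈ 21.047565
width = 61.74 / 21.047565 ≈ 2.933356

2.9334


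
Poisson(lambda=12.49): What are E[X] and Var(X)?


E[X] = Var(X) = lambda = 12.49

12.49, 12.49


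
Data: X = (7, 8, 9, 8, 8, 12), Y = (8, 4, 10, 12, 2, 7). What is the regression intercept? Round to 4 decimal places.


a = ybar - b*xbar, where b = sum((xi-xbar)(yi-ybar)) / sum((xi-xbar)^2)
n = 6, xbar = 52/6 = 26/3 ≈ 8.666667, ybar = 43/6 ≈ 7.166667
Sxy = sum((xi-xbar)(yi-ybar)) = 4/3 ≈ 1.333333
Sxx = sum((xi-xbar)^2) = 46/3 ≈ 15.333333
b = Sxy / Sxx = 2/23 ≈ 0.086957
a = 7.166667 - 0.086957 * 8.666667 = 295/46 ≈ 6.413043

6.4130


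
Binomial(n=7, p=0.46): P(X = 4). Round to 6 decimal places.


P = C(n,k) * p^k * (1-p)^(n-k)
C(7,4) = 35
p^k = 0.46^4 = 0.04477456
(1-p)^(n-k) = 0.54^3 = 0.157464
P = 35 * 0.04477456 * 0.157464 ≈ 0.246763

0.246763


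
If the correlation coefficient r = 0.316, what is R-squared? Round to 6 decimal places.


R^2 = r^2 = (0.316)^2 = 0.099856

0.099856


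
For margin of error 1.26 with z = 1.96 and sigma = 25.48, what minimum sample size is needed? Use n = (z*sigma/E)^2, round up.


z*sigma/E = 1.96 * 25.48 / 1.26 = 8918/225 ≈ 39.635556
(z*sigma/E)^2 ≈ 1570.977264
round up: n = 1571

1571


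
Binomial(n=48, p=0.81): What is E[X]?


E[X] = n*p = 48 * 0.81 = 38.88

38.88


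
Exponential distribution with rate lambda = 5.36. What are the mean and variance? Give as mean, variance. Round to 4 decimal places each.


mean = 1/lam, var = 1/lam^2
mean = 1 / 5.36 = 25/134 ≈ 0.186567
lam^2 = 5.36^2 = 28.7296
var = 1 / 28.7296 ≈ 0.034807

0.1866, 0.0348


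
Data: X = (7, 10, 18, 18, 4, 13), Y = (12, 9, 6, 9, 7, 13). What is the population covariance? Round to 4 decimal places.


Cov = (1/n)*sum((xi-xbar)(yi-ybar))
n = 6, xbar = 70/6 = 35/3 ≈ 11.666667, ybar = 56/6 = 28/3 ≈ 9.333333
sum((xi-xbar)(yi-ybar)) = -37/3 ≈ -12.333333
Cov = -12.333333 / 6 = -37/18 ≈ -2.055556

-2.0556


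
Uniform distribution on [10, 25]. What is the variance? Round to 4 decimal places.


Var = (b-a)^2 / 12
(b-a)^2 = (25 - 10)^2 = 225
Var = 225/12 = 18.75

18.7500


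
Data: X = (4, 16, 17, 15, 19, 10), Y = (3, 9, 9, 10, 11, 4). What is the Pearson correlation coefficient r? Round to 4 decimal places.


r = sum((xi-xbar)(yi-ybar)) / sqrt(sum((xi-xbar)^2) * sum((yi-ybar)^2))
n = 6, xbar = 81/6 = 13.5, ybar = 46/6 = 23/3 ≈ 7.666667
Sxy = sum((xi-xbar)(yi-ybar)) = 87
Sxx = sum((xi-xbar)^2) = 153.5
Syy = sum((yi-ybar)^2) = 166/3 ≈ 55.333333
sqrt(Sxx*Syy) ≈ 92.161091
r = Sxy / sqrt(Sxx*Syy) = 87 / 92.161091 ≈ 0.943999

0.9440


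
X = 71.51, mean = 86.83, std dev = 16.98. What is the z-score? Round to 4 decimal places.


z = (X - mu) / sigma
X - mu = 71.51 - 86.83 = -15.32
z = -15.32 / 16.98 = -766/849 ≈ -0.902238

-0.9022


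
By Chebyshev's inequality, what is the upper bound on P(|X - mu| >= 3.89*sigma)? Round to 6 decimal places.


P <= 1/k^2
k^2 = 3.89^2 = 15.1321
1/k^2 = 1 / 15.1321 ≈ 0.06608468

0.066085


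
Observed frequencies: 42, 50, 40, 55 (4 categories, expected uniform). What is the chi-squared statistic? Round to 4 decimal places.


chi2 = sum((O-E)^2/E), E = total/4
total = 187, E = 187/4 = 46.75
(42 - 46.75)^2 / 46.75 = 22.5625 / 46.75 = 361/748 ≈ 0.482620
(50 - 46.75)^2 / 46.75 = 10.5625 / 46.75 = 169/748 ≈ 0.225936
(40 - 46.75)^2 / 46.75 = 45.5625 / 46.75 = 729/748 ≈ 0.974599
(55 - 46.75)^2 / 46.75 = 68.0625 / 46.75 = 99/68 ≈ 1.455882
chi2 = 587/187 ≈ 3.139037

3.1390


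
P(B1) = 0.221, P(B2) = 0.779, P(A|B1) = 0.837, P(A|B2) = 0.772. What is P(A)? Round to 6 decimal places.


P(A) = P(A|B1)*P(B1) + P(A|B2)*P(B2)
P(A|B1)*P(B1) = 0.837 * 0.221 = 0.184977
P(A|B2)*P(B2) = 0.772 * 0.779 = 0.601388
P(A) = 0.184977 + 0.601388 = 0.786365

0.786365


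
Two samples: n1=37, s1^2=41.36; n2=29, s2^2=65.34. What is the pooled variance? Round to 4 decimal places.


sp^2 = ((n1-1)*s1^2 + (n2-1)*s2^2)/(n1+n2-2)
(n1-1)*s1^2 = 36 * 41.36 = 1488.96
(n2-1)*s2^2 = 28 * 65.34 = 1829.52
numerator = 1488.96 + 1829.52 = 3318.48
n1+n2-2 = 64
sp^2 = 3318.48 / 64 = 51.85125

51.8513


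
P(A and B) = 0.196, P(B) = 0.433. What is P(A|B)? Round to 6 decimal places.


P(A|B) = P(A and B) / P(B) = 0.196 / 0.433 = 196/433 ≈ 0.45265589

0.452656


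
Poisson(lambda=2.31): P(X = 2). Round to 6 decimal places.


P = e^(-lam) * lam^k / k!
e^(-2.31) ≈ 0.09926125
lam^k = 2.31^2 = 5.3361
k! = 2! = 2
P = 0.09926125 * 5.3361 / 2 ≈ 0.264834

0.264834


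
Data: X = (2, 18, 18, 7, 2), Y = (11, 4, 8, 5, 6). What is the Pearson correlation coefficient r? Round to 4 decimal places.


r = sum((xi-xbar)(yi-ybar)) / sqrt(sum((xi-xbar)^2) * sum((yi-ybar)^2))
n = 5, xbar = 47/5 = 9.4, ybar = 34/5 = 6.8
Sxy = sum((xi-xbar)(yi-ybar)) = -34.6
Sxx = sum((xi-xbar)^2) = 263.2
Syy = sum((yi-ybar)^2) = 30.8
sqrt(Sxx*Syy) ≈ 90.036437
r = Sxy / sqrt(Sxx*Syy) = -34.6 / 90.036437 ≈ -0.384289

-0.3843


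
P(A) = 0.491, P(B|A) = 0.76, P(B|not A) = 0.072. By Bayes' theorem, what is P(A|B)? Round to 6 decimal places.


P(A|B) = P(B|A)*P(A) / P(B), P(B) = P(B|A)*P(A) + P(B|not A)*P(not A)
P(B|A)*P(A) = 0.76 * 0.491 = 0.37316
P(B|not A)*P(not A) = 0.072 * 0.509 = 0.036648
P(B) = 0.37316 + 0.036648 = 0.409808
P(A|B) = 0.37316 / 0.409808 ≈ 0.91057276

0.910573


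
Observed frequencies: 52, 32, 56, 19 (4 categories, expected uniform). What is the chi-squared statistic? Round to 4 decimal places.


chi2 = sum((O-E)^2/E), E = total/4
total = 159, E = 159/4 = 39.75
(52 - 39.75)^2 / 39.75 = 150.0625 / 39.75 = 2401/636 ≈ 3.775157
(32 - 39.75)^2 / 39.75 = 60.0625 / 39.75 = 961/636 ≈ 1.511006
(56 - 39.75)^2 / 39.75 = 264.0625 / 39.75 = 4225/636 ≈ 6.643082
(19 - 39.75)^2 / 39.75 = 430.5625 / 39.75 = 6889/636 ≈ 10.831761
chi2 = 3619/159 ≈ 22.761006

22.7610


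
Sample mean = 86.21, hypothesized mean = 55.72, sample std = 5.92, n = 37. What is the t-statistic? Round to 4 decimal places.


t = (xbar - mu0) / (s/sqrt(n))
xbar - mu0 = 86.21 - 55.72 = 30.49
sqrt(37) ≈ 6.08276253
s/sqrt(n) = 5.92 / 6.08276253 ≈ 0.97324200
t = 30.49 / 0.97324200 ≈ 31.328282

31.3283


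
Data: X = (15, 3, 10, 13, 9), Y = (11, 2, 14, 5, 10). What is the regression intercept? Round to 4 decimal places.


a = ybar - b*xbar, where b = sum((xi-xbar)(yi-ybar)) / sum((xi-xbar)^2)
n = 5, xbar = 50/5 = 10, ybar = 42/5 = 8.4
Sxy = sum((xi-xbar)(yi-ybar)) = 46
Sxx = sum((xi-xbar)^2) = 84
b = Sxy / Sxx = 23/42 ≈ 0.547619
a = 8.4 - 0.547619 * 10 = 307/105 ≈ 2.923810

2.9238


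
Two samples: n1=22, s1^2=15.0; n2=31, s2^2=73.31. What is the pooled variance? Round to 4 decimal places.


sp^2 = ((n1-1)*s1^2 + (n2-1)*s2^2)/(n1+n2-2)
(n1-1)*s1^2 = 21 * 15.0 = 315
(n2-1)*s2^2 = 30 * 73.31 = 2199.3
numerator = 315 + 2199.3 = 2514.3
n1+n2-2 = 51
sp^2 = 2514.3 / 51 = 49.3

49.3000


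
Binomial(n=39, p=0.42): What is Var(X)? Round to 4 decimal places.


Var = n*p*(1-p) = 39 * 0.42 * 0.58 = 9.5004

9.5004


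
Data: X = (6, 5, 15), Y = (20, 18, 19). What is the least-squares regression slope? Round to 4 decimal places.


b = sum((xi-xbar)(yi-ybar)) / sum((xi-xbar)^2)
n = 3, xbar = 26/3 ≈ 8.666667, ybar = 57/3 = 19
Sxy = sum((xi-xbar)(yi-ybar)) = 1
Sxx = sum((xi-xbar)^2) = 182/3 ≈ 60.666667
b = Sxy / Sxx = 3/182 ≈ 0.016484

0.0165


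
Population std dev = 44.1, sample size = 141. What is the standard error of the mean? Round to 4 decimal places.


SE = sigma / sqrt(n)
sqrt(141) ≈ 11.874342
SE = 44.1 / 11.874342 ≈ 3.713890

3.7139


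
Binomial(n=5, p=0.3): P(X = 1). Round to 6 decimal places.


P = C(n,k) * p^k * (1-p)^(n-k)
C(5,1) = 5
p^k = 0.3^1 = 0.3
(1-p)^(n-k) = 0.7^4 = 0.2401
P = 5 * 0.3 * 0.2401 = 0.36015

0.360150


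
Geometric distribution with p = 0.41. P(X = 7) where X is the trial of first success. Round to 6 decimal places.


P = (1-p)^(k-1) * p
(1-p)^(k-1) = 0.59^6 ≈ 0.04218053
P = 0.04218053 * 0.41 ≈ 0.01729402

0.017294


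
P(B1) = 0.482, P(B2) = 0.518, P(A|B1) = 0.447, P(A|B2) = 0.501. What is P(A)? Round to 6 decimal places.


P(A) = P(A|B1)*P(B1) + P(A|B2)*P(B2)
P(A|B1)*P(B1) = 0.447 * 0.482 = 0.215454
P(A|B2)*P(B2) = 0.501 * 0.518 = 0.259518
P(A) = 0.215454 + 0.259518 = 0.474972

0.474972


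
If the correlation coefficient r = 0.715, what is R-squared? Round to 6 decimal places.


R^2 = r^2 = (0.715)^2 = 0.511225

0.511225


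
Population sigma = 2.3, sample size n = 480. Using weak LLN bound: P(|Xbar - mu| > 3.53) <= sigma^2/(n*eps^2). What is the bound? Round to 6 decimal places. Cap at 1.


bound = min(1, sigma^2/(n*eps^2))
sigma^2 = 2.3^2 = 5.29
n*eps^2 = 480 * 3.53^2 = 480 * 12.4609 = 5981.232
sigma^2/(n*eps^2) = 5.29 / 5981.232 ≈ 0.00088443

0.000884


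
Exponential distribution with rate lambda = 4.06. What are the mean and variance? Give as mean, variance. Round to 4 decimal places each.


mean = 1/lam, var = 1/lam^2
mean = 1 / 4.06 = 50/203 ≈ 0.246305
lam^2 = 4.06^2 = 16.4836
var = 1 / 16.4836 ≈ 0.060666

0.2463, 0.0607


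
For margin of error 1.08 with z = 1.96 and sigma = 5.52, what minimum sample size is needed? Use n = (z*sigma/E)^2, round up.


z*sigma/E = 1.96 * 5.52 / 1.08 = 2254/225 ≈ 10.017778
(z*sigma/E)^2 ≈ 100.355872
round up: n = 101

101


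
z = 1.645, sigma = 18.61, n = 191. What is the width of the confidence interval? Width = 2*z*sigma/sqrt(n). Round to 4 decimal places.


width = 2*z*sigma/sqrt(n)
2*z*sigma = 2 * 1.645 * 18.61 = 61.2269
sqrt(191) ≈ 13.820275
width = 61.2269 / 13.820275 ≈ 4.430223

4.4302


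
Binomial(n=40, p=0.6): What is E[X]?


E[X] = n*p = 40 * 0.6 = 24

24


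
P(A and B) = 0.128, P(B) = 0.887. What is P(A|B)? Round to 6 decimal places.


P(A|B) = P(A and B) / P(B) = 0.128 / 0.887 = 128/887 ≈ 0.14430665

0.144307


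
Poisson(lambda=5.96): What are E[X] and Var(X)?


E[X] = Var(X) = lambda = 5.96

5.96, 5.96


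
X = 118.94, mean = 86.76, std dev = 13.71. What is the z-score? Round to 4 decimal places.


z = (X - mu) / sigma
X - mu = 118.94 - 86.76 = 32.18
z = 32.18 / 13.71 = 3218/1371 ≈ 2.347192

2.3472


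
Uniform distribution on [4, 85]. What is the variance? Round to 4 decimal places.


Var = (b-a)^2 / 12
(b-a)^2 = (85 - 4)^2 = 6561
Var = 6561/12 = 546.75

546.7500


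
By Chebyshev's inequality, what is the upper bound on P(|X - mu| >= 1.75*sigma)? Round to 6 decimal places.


P <= 1/k^2
k^2 = 1.75^2 = 3.0625
1/k^2 = 1 / 3.0625 = 16/49 ≈ 0.32653061

0.326531


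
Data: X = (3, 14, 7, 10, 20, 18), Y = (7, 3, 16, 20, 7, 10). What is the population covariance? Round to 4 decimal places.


Cov = (1/n)*sum((xi-xbar)(yi-ybar))
n = 6, xbar = 72/6 = 12, ybar = 63/6 = 10.5
sum((xi-xbar)(yi-ybar)) = -61
Cov = -61 / 6 = -61/6 ≈ -10.166667

-10.1667


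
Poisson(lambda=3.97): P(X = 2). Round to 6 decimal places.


P = e^(-lam) * lam^k / k!
e^(-3.97) ≈ 0.01887343
lam^k = 3.97^2 = 15.7609
k! = 2! = 2
P = 0.01887343 * 15.7609 / 2 ≈ 0.148731

0.148731


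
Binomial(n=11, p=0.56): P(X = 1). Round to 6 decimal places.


P = C(n,k) * p^k * (1-p)^(n-k)
C(11,1) = 11
p^k = 0.56^1 = 0.56
(1-p)^(n-k) = 0.44^10 ≈ 0.0002719736
P = 11 * 0.56 * 0.0002719736 ≈ 0.001675

0.001675


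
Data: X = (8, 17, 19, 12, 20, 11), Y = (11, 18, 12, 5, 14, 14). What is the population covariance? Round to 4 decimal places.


Cov = (1/n)*sum((xi-xbar)(yi-ybar))
n = 6, xbar = 87/6 = 14.5, ybar = 74/6 = 37/3 ≈ 12.333333
sum((xi-xbar)(yi-ybar)) = 43
Cov = 43 / 6 = 43/6 ≈ 7.166667

7.1667


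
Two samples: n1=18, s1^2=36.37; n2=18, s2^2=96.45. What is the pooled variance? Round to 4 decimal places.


sp^2 = ((n1-1)*s1^2 + (n2-1)*s2^2)/(n1+n2-2)
(n1-1)*s1^2 = 17 * 36.37 = 618.29
(n2-1)*s2^2 = 17 * 96.45 = 1639.65
numerator = 618.29 + 1639.65 = 2257.94
n1+n2-2 = 34
sp^2 = 2257.94 / 34 = 66.41

66.4100


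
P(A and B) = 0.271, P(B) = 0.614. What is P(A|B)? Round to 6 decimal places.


P(A|B) = P(A and B) / P(B) = 0.271 / 0.614 = 271/614 ≈ 0.44136808

0.441368


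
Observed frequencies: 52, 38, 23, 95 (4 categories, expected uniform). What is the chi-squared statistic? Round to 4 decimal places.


chi2 = sum((O-E)^2/E), E = total/4
total = 208, E = 208/4 = 52
(52 - 52)^2 / 52 = 0 / 52 = 0
(38 - 52)^2 / 52 = 196 / 52 = 49/13 ≈ 3.769231
(23 - 52)^2 / 52 = 841 / 52 = 841/52 ≈ 16.173077
(95 - 52)^2 / 52 = 1849 / 52 = 1849/52 ≈ 35.557692
chi2 = 55.5

55.5000


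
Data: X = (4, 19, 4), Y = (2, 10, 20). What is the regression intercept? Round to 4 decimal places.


a = ybar - b*xbar, where b = sum((xi-xbar)(yi-ybar)) / sum((xi-xbar)^2)
n = 3, xbar = 27/3 = 9, ybar = 32/3 ≈ 10.666667
Sxy = sum((xi-xbar)(yi-ybar)) = -10
Sxx = sum((xi-xbar)^2) = 150
b = Sxy / Sxx = -1/15 ≈ -0.066667
a = 10.666667 - (-0.066667) * 9 = 169/15 ≈ 11.266667

11.2667


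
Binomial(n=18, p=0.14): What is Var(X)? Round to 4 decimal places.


Var = n*p*(1-p) = 18 * 0.14 * 0.86 = 2.1672

2.1672


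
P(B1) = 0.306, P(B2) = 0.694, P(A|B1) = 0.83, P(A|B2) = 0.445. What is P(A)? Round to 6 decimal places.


P(A) = P(A|B1)*P(B1) + P(A|B2)*P(B2)
P(A|B1)*P(B1) = 0.83 * 0.306 = 0.25398
P(A|B2)*P(B2) = 0.445 * 0.694 = 0.30883
P(A) = 0.25398 + 0.30883 = 0.56281

0.562810


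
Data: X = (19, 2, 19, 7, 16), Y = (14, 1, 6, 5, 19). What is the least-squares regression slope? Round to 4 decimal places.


b = sum((xi-xbar)(yi-ybar)) / sum((xi-xbar)^2)
n = 5, xbar = 63/5 = 12.6, ybar = 45/5 = 9
Sxy = sum((xi-xbar)(yi-ybar)) = 154
Sxx = sum((xi-xbar)^2) = 237.2
b = Sxy / Sxx = 385/593 ≈ 0.649241

0.6492


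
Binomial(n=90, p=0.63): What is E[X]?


E[X] = n*p = 90 * 0.63 = 56.7

56.7


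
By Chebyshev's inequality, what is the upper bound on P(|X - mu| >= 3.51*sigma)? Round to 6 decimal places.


P <= 1/k^2
k^2 = 3.51^2 = 12.3201
1/k^2 = 1 / 12.3201 ≈ 0.08116817

0.081168


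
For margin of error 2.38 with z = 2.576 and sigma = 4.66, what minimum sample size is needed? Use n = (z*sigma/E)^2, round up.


z*sigma/E = 2.576 * 4.66 / 2.38 = 10718/2125 ≈ 5.043765
(z*sigma/E)^2 ≈ 25.439562
round up: n = 26

26


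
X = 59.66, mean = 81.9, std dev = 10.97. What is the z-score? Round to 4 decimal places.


z = (X - mu) / sigma
X - mu = 59.66 - 81.9 = -22.24
z = -22.24 / 10.97 = -2224/1097 ≈ -2.027347

-2.0273


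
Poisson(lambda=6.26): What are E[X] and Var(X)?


E[X] = Var(X) = lambda = 6.26

6.26, 6.26


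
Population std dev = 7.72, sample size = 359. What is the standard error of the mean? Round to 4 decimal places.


SE = sigma / sqrt(n)
sqrt(359) ≈ 18.947295
SE = 7.72 / 18.947295 ≈ 0.407446

0.4074


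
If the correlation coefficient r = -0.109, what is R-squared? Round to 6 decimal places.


R^2 = r^2 = (-0.109)^2 = 0.011881

0.011881


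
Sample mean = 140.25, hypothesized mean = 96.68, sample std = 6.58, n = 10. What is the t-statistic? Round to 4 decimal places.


t = (xbar - mu0) / (s/sqrt(n))
xbar - mu0 = 140.25 - 96.68 = 43.57
sqrt(10) ≈ 3.16227766
s/sqrt(n) = 6.58 / 3.16227766 ≈ 2.08077870
t = 43.57 / 2.08077870 ≈ 20.939276

20.9393


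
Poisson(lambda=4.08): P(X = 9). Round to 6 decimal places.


P = e^(-lam) * lam^k / k!
e^(-4.08) ≈ 0.01690747
lam^k = 4.08^9 ≈ 313286.346309
k! = 9! = 362880
P = 0.01690747 * 313286.346309 / 362880 ≈ 0.014597

0.014597


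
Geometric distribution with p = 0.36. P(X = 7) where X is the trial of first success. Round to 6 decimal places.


P = (1-p)^(k-1) * p
(1-p)^(k-1) = 0.64^6 ≈ 0.06871948
P = 0.06871948 * 0.36 ≈ 0.02473901

0.024739


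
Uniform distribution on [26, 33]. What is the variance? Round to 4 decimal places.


Var = (b-a)^2 / 12
(b-a)^2 = (33 - 26)^2 = 49
Var = 49/12 ≈ 4.083333

4.0833


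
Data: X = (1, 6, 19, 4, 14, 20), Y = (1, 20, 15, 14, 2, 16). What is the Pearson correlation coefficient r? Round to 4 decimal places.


r = sum((xi-xbar)(yi-ybar)) / sqrt(sum((xi-xbar)^2) * sum((yi-ybar)^2))
n = 6, xbar = 64/6 = 32/3 ≈ 10.666667, ybar = 68/6 = 34/3 ≈ 11.333333
Sxy = sum((xi-xbar)(yi-ybar)) = 254/3 ≈ 84.666667
Sxx = sum((xi-xbar)^2) = 982/3 ≈ 327.333333
Syy = sum((yi-ybar)^2) = 934/3 ≈ 311.333333
sqrt(Sxx*Syy) ≈ 319.233109
r = Sxy / sqrt(Sxx*Syy) = 84.666667 / 319.233109 ≈ 0.265219

0.2652


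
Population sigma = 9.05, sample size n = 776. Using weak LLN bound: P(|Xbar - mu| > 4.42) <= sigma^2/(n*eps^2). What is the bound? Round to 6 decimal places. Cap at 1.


bound = min(1, sigma^2/(n*eps^2))
sigma^2 = 9.05^2 = 81.9025
n*eps^2 = 776 * 4.42^2 = 776 * 19.5364 = 15160.2464
sigma^2/(n*eps^2) = 81.9025 / 15160.2464 ≈ 0.00540245

0.005402


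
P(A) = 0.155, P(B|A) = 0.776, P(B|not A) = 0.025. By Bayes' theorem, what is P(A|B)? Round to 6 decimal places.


P(A|B) = P(B|A)*P(A) / P(B), P(B) = P(B|A)*P(A) + P(B|not A)*P(not A)
P(B|A)*P(A) = 0.776 * 0.155 = 0.12028
P(B|not A)*P(not A) = 0.025 * 0.845 = 0.021125
P(B) = 0.12028 + 0.021125 = 0.141405
P(A|B) = 0.12028 / 0.141405 ≈ 0.85060641

0.850606


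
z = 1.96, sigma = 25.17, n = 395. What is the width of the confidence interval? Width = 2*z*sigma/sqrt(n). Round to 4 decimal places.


width = 2*z*sigma/sqrt(n)
2*z*sigma = 2 * 1.96 * 25.17 = 98.6664
sqrt(395) ≈ 19.874607
width = 98.6664 / 19.874607 ≈ 4.964445

4.9644


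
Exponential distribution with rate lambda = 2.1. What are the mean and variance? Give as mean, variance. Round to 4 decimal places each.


mean = 1/lam, var = 1/lam^2
mean = 1 / 2.1 = 10/21 ≈ 0.476190
lam^2 = 2.1^2 = 4.41
var = 1 / 4.41 = 100/441 ≈ 0.226757

0.4762, 0.2268


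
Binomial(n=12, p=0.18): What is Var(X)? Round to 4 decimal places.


Var = n*p*(1-p) = 12 * 0.18 * 0.82 = 1.7712

1.7712


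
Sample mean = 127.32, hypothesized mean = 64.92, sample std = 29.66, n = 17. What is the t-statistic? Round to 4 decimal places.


t = (xbar - mu0) / (s/sqrt(n))
xbar - mu0 = 127.32 - 64.92 = 62.4
sqrt(17) ≈ 4.12310563
s/sqrt(n) = 29.66 / 4.12310563 ≈ 7.19360664
t = 62.4 / 7.19360664 ≈ 8.674369

8.6744


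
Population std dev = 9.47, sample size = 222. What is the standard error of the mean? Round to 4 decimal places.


SE = sigma / sqrt(n)
sqrt(222) ≈ 14.899664
SE = 9.47 / 14.899664 ≈ 0.635585

0.6356


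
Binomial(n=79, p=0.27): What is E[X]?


E[X] = n*p = 79 * 0.27 = 21.33

21.33


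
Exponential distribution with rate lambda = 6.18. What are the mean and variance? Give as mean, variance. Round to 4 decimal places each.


mean = 1/lam, var = 1/lam^2
mean = 1 / 6.18 = 50/309 ≈ 0.161812
lam^2 = 6.18^2 = 38.1924
var = 1 / 38.1924 ≈ 0.026183

0.1618, 0.0262


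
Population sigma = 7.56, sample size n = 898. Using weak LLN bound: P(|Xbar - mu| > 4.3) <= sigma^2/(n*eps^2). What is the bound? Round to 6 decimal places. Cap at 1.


bound = min(1, sigma^2/(n*eps^2))
sigma^2 = 7.56^2 = 57.1536
n*eps^2 = 898 * 4.3^2 = 898 * 18.49 = 16604.02
sigma^2/(n*eps^2) = 57.1536 / 16604.02 ≈ 0.00344215

0.003442


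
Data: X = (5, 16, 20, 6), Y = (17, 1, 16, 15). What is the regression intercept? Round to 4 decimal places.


a = ybar - b*xbar, where b = sum((xi-xbar)(yi-ybar)) / sum((xi-xbar)^2)
n = 4, xbar = 47/4 = 11.75, ybar = 49/4 = 12.25
Sxy = sum((xi-xbar)(yi-ybar)) = -64.75
Sxx = sum((xi-xbar)^2) = 164.75
b = Sxy / Sxx = -259/659 ≈ -0.393020
a = 12.25 - (-0.393020) * 11.75 = 11116/659 ≈ 16.867982

16.8680


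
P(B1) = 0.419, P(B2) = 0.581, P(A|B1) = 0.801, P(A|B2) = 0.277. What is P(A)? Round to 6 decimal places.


P(A) = P(A|B1)*P(B1) + P(A|B2)*P(B2)
P(A|B1)*P(B1) = 0.801 * 0.419 = 0.335619
P(A|B2)*P(B2) = 0.277 * 0.581 = 0.160937
P(A) = 0.335619 + 0.160937 = 0.496556

0.496556


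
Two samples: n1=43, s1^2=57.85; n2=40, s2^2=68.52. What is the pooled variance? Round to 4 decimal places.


sp^2 = ((n1-1)*s1^2 + (n2-1)*s2^2)/(n1+n2-2)
(n1-1)*s1^2 = 42 * 57.85 = 2429.7
(n2-1)*s2^2 = 39 * 68.52 = 2672.28
numerator = 2429.7 + 2672.28 = 5101.98
n1+n2-2 = 81
sp^2 = 5101.98 / 81 = 85033/1350 ≈ 62.987407

62.9874


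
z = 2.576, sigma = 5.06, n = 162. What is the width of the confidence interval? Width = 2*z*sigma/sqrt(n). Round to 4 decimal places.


width = 2*z*sigma/sqrt(n)
2*z*sigma = 2 * 2.576 * 5.06 = 26.06912
sqrt(162) ≈ 12.727922
width = 26.06912 / 12.727922 ≈ 2.048184

2.0482


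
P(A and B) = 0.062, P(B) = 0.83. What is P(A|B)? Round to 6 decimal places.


P(A|B) = P(A and B) / P(B) = 0.062 / 0.83 = 31/415 ≈ 0.07469880

0.074699


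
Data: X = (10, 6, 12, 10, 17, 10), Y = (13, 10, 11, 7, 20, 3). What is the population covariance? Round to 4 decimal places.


Cov = (1/n)*sum((xi-xbar)(yi-ybar))
n = 6, xbar = 65/6 ≈ 10.833333, ybar = 64/6 = 32/3 ≈ 10.666667
sum((xi-xbar)(yi-ybar)) = 206/3 ≈ 68.666667
Cov = 68.666667 / 6 = 103/9 ≈ 11.444444

11.4444


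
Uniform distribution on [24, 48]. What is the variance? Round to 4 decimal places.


Var = (b-a)^2 / 12
(b-a)^2 = (48 - 24)^2 = 576
Var = 576/12 = 48

48.0000


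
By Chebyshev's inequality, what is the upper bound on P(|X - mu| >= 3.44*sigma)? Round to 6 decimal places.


P <= 1/k^2
k^2 = 3.44^2 = 11.8336
1/k^2 = 1 / 11.8336 = 625/7396 ≈ 0.08450514

0.084505


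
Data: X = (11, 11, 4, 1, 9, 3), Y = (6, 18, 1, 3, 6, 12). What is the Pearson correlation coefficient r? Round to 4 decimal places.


r = sum((xi-xbar)(yi-ybar)) / sqrt(sum((xi-xbar)^2) * sum((yi-ybar)^2))
n = 6, xbar = 39/6 = 6.5, ybar = 46/6 = 23/3 ≈ 7.666667
Sxy = sum((xi-xbar)(yi-ybar)) = 62
Sxx = sum((xi-xbar)^2) = 95.5
Syy = sum((yi-ybar)^2) = 592/3 ≈ 197.333333
sqrt(Sxx*Syy) ≈ 137.278306
r = Sxy / sqrt(Sxx*Syy) = 62 / 137.278306 ≈ 0.451637

0.4516


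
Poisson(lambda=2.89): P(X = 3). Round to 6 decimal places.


P = e^(-lam) * lam^k / k!
e^(-2.89) ≈ 0.05557621
lam^k = 2.89^3 = 24.137569
k! = 3! = 6
P = 0.05557621 * 24.137569 / 6 ≈ 0.223579

0.223579


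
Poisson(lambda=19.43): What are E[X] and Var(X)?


E[X] = Var(X) = lambda = 19.43

19.43, 19.43


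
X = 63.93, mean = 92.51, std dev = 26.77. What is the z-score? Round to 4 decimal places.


z = (X - mu) / sigma
X - mu = 63.93 - 92.51 = -28.58
z = -28.58 / 26.77 = -2858/2677 ≈ -1.067613

-1.0676


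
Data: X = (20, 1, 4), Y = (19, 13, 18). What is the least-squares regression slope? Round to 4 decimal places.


b = sum((xi-xbar)(yi-ybar)) / sum((xi-xbar)^2)
n = 3, xbar = 25/3 ≈ 8.333333, ybar = 50/3 ≈ 16.666667
Sxy = sum((xi-xbar)(yi-ybar)) = 145/3 ≈ 48.333333
Sxx = sum((xi-xbar)^2) = 626/3 ≈ 208.666667
b = Sxy / Sxx = 145/626 ≈ 0.231629

0.2316


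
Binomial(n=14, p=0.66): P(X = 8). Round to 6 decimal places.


P = C(n,k) * p^k * (1-p)^(n-k)
C(14,8) = 3003
p^k = 0.66^8 ≈ 0.03600406
(1-p)^(n-k) = 0.34^6 ≈ 0.001544804
P = 3003 * 0.03600406 * 0.001544804 ≈ 0.167025

0.167025


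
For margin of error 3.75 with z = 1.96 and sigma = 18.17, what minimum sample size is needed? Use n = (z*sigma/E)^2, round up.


z*sigma/E = 1.96 * 18.17 / 3.75 = 89033/9375 ≈ 9.496853
(z*sigma/E)^2 ≈ 90.190223
round up: n = 91

91


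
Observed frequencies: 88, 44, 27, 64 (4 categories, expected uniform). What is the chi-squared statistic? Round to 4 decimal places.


chi2 = sum((O-E)^2/E), E = total/4
total = 223, E = 223/4 = 55.75
(88 - 55.75)^2 / 55.75 = 1040.0625 / 55.75 = 16641/892 ≈ 18.655830
(44 - 55.75)^2 / 55.75 = 138.0625 / 55.75 = 2209/892 ≈ 2.476457
(27 - 55.75)^2 / 55.75 = 826.5625 / 55.75 = 13225/892 ≈ 14.826233
(64 - 55.75)^2 / 55.75 = 68.0625 / 55.75 = 1089/892 ≈ 1.220852
chi2 = 8291/223 ≈ 37.179372

37.1794


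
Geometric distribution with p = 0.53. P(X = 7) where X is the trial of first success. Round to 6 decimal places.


P = (1-p)^(k-1) * p
(1-p)^(k-1) = 0.47^6 ≈ 0.01077922
P = 0.01077922 * 0.53 ≈ 0.005712984

0.005713


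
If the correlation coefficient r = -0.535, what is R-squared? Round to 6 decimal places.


R^2 = r^2 = (-0.535)^2 = 0.286225

0.286225


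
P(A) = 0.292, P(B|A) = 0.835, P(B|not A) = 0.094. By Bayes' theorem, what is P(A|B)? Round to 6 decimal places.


P(A|B) = P(B|A)*P(A) / P(B), P(B) = P(B|A)*P(A) + P(B|not A)*P(not A)
P(B|A)*P(A) = 0.835 * 0.292 = 0.24382
P(B|not A)*P(not A) = 0.094 * 0.708 = 0.066552
P(B) = 0.24382 + 0.066552 = 0.310372
P(A|B) = 0.24382 / 0.310372 ≈ 0.78557344

0.785573


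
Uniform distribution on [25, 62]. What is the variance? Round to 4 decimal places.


Var = (b-a)^2 / 12
(b-a)^2 = (62 - 25)^2 = 1369
Var = 1369/12 ≈ 114.083333

114.0833
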